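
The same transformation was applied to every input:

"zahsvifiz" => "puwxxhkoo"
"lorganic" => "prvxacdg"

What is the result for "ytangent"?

Each output is the input with this applied: sort the characters into alphabetical order, then shift every letter 11 places backward in the alphabet (wrapping around).
Applying both steps to "ytangent": "aegnntty", then "ptvcciin".

ptvcciin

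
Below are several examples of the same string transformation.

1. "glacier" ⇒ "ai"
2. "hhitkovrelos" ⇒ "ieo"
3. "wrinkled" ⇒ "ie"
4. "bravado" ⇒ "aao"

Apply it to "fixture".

Each output is the input with this applied: keep every other character starting from the first (positions 1st, 3rd, 5th, ...), then keep only the vowels.
For "fixture" the result is "ue".

ue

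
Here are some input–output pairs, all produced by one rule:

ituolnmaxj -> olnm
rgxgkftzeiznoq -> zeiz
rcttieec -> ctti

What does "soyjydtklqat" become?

dtkl

The transformation: move the last 3 characters to the front (rotate right by 3), then keep only the last 4 characters.
For "soyjydtklqat", step one produces "qatsoyjydtkl"; step two turns that into "dtkl".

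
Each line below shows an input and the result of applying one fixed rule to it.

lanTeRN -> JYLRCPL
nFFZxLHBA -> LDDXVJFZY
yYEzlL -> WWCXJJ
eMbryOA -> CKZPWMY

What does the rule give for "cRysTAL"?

What's happening: shift every letter 2 places backward in the alphabet (wrapping around), then convert every letter to uppercase.
On "cRysTAL": the first step gives "aPwqRYJ", and the second then gives "APWQRYJ".

APWQRYJ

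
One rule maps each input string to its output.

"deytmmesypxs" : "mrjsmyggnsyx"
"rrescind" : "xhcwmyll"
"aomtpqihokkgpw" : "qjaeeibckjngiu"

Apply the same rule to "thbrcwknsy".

smheqwlvbn

In each case the input is transformed by: reverse the string, then shift every letter 6 places backward in the alphabet (wrapping around).
"thbrcwknsy" → "ysnkwcrbht" → "smheqwlvbn".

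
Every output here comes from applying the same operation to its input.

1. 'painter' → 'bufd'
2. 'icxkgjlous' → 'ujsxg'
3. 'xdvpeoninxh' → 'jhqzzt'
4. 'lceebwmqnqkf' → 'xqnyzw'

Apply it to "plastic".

bmfo

What's happening: keep every other character starting from the first (positions 1st, 3rd, 5th, ...), then shift every letter 12 places forward in the alphabet (wrapping around).
On "plastic": the first step gives "patc", and the second then gives "bmfo".
(Check on "xdvpeoninxh": → "xvennh" → "jhqzzt" ✓)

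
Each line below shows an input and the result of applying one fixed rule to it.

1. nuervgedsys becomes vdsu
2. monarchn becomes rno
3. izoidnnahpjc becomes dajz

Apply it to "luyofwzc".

The rule is to keep one character in every 3, starting at position 2 (positions 2nd, 5th, 8th, ...), then move the first character to the end.
"luyofwzc" → "ufc" → "fcu".

fcu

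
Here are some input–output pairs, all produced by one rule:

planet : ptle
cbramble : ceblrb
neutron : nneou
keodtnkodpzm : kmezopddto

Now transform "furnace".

What's happening: take characters alternately from the front and the back (1st, last, 2nd, 2nd-last, ...), then delete the last 2 characters.
Applying both steps to "furnace": "feucran", then "feucr".

feucr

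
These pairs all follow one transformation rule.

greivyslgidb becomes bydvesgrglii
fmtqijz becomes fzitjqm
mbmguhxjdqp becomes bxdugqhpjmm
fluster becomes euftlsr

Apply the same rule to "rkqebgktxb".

Each output is the input with this applied: sort the characters into alphabetical order, then take characters alternately from the front and the back (1st, last, 2nd, 2nd-last, ...).
Starting from "rkqebgktxb": after the first operation, "bbegkkqrtx"; after the second, "bxbtergqkk".

bxbtergqkk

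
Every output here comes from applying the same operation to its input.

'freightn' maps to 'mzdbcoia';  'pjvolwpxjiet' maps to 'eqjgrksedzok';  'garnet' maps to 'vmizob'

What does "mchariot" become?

xcvmdjoh

Each output is the input with this applied: move the first character to the end, then shift every letter 5 places backward in the alphabet (wrapping around).
Applying both steps to "mchariot": "chariotm", then "xcvmdjoh".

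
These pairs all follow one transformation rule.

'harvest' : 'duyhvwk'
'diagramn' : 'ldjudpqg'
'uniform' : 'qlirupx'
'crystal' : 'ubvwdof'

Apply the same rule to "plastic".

odvwlfs

Rule — move the first character to the end, then shift every letter 3 places forward in the alphabet (wrapping around).
"plastic" → "odvwlfs".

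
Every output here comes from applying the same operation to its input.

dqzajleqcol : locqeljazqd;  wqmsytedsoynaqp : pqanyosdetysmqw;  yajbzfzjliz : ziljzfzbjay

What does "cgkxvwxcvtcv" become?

Looking at the pairs, the operation is to reverse the string.
On "cgkxvwxcvtcv" that produces "vctvcxwvxkgc".

vctvcxwvxkgc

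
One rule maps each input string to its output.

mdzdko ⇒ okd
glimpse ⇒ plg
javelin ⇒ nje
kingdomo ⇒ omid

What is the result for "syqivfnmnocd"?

In each case the input is transformed by: sort the characters into reverse alphabetical order, then keep every other character starting from the second (positions 2nd, 4th, 6th, ...).
For "syqivfnmnocd", step one produces "yvsqonnmifdc"; step two turns that into "vqnmfc".

vqnmfc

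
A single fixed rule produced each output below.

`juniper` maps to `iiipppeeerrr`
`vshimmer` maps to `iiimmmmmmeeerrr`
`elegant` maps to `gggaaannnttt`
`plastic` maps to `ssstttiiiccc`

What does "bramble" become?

mmmbbbllleee

The transformation: delete the first 3 characters, then repeat every character 3 times.
On "bramble": the first step gives "mble", and the second then gives "mmmbbbllleee".
(Check on "elegant": → "gant" → "gggaaannnttt" ✓)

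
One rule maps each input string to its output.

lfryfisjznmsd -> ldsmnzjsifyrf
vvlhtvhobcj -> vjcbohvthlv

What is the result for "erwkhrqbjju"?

The pattern: reverse the string, then move the last character to the front.
For "erwkhrqbjju", step one produces "ujjbqrhkwre"; step two turns that into "eujjbqrhkwr".

eujjbqrhkwr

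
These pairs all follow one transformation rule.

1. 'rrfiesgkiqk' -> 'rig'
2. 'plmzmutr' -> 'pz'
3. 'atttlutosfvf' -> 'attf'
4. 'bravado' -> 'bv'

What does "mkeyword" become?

my

Each output is the input with this applied: move the last 2 characters to the front (rotate right by 2), then keep one character in every 3, starting at position 3 (positions 3rd, 6th, 9th, ...).
Starting from "mkeyword": after the first operation, "rdmkeywo"; after the second, "my".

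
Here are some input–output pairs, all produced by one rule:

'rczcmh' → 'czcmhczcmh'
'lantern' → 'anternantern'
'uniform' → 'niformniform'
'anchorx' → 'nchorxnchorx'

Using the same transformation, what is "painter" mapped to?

ainterainter

Looking at the pairs, the operation is to delete the first character, then write the whole string twice.
So "painter" becomes "ainterainter".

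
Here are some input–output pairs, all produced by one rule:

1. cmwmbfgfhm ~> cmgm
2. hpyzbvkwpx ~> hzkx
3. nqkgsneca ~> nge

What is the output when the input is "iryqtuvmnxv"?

The transformation: keep one character in every 3, starting at position 1 (positions 1st, 4th, 7th, ...).
For "iryqtuvmnxv" the result is "iqvx".

iqvx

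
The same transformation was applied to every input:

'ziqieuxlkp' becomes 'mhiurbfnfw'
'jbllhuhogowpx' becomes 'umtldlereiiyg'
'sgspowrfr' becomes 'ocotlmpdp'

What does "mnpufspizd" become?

awfmpcrmkj

In each case the input is transformed by: shift every letter 3 places backward in the alphabet (wrapping around), then reverse the string.
Applying both steps to "mnpufspizd": "jkmrcpmfwa", then "awfmpcrmkj".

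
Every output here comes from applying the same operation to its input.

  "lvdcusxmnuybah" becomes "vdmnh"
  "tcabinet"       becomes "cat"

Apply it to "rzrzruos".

Rule — swap each adjacent pair of characters (1↔2, 3↔4, ...), then keep one character in every 3, starting at position 1 (positions 1st, 4th, 7th, ...).
Starting from "rzrzruos": after the first operation, "zrzrurso"; after the second, "zrs".

zrs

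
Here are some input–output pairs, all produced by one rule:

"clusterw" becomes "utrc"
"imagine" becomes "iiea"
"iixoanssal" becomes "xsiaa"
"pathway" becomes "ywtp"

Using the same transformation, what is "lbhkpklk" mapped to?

pllh

The rule is to keep every other character starting from the first (positions 1st, 3rd, 5th, ...), then sort the characters into reverse alphabetical order.
Starting from "lbhkpklk": after the first operation, "lhpl"; after the second, "pllh".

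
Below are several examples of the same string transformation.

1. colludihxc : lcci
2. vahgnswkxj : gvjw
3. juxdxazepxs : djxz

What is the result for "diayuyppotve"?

Looking at the pairs, the operation is to keep one character in every 3, starting at position 1 (positions 1st, 4th, 7th, ...), then swap each adjacent pair of characters (1↔2, 3↔4, ...).
For "diayuyppotve", step one produces "dypt"; step two turns that into "ydtp".

ydtp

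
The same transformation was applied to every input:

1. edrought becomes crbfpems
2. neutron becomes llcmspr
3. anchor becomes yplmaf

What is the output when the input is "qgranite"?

ocerpgyl

The rule is to take characters alternately from the front and the back (1st, last, 2nd, 2nd-last, ...), then shift every letter 2 places backward in the alphabet (wrapping around).
On "qgranite" that produces "ocerpgyl".
(Check on "anchor": → "arnoch" → "yplmaf" ✓)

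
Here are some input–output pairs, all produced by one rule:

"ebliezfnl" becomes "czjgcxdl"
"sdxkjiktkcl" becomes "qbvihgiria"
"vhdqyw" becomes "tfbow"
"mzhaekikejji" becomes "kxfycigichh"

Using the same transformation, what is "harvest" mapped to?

In each case the input is transformed by: delete the last character, then shift every letter 2 places backward in the alphabet (wrapping around).
Applying that to "harvest" gives "fyptcq".

fyptcq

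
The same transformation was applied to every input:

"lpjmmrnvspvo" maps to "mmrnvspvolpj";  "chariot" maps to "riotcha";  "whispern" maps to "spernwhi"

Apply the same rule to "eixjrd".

The rule is to move the first 3 characters to the end (rotate left by 3).
Doing the same to "eixjrd": "jrdeix".

jrdeix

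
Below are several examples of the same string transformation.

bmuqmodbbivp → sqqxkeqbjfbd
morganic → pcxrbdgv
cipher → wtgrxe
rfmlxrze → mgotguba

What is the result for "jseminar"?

The pattern: shift every letter 11 places backward in the alphabet (wrapping around), then swap the front and back halves of the string.
On "jseminar": the first step gives "yhtbxcpg", and the second then gives "xcpgyhtb".

xcpgyhtb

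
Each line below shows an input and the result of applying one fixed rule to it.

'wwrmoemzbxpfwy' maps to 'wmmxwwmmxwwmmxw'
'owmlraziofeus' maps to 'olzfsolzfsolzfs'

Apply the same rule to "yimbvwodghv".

The pattern: keep one character in every 3, starting at position 1 (positions 1st, 4th, 7th, ...), then write the whole string 3 times in a row.
Applying both steps to "yimbvwodghv": "yboh", then "ybohybohyboh".

ybohybohyboh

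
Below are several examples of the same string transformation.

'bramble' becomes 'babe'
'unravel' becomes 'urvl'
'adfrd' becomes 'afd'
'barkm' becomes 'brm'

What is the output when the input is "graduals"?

What's happening: keep every other character starting from the first (positions 1st, 3rd, 5th, ...).
On "graduals" that produces "gaul".

gaul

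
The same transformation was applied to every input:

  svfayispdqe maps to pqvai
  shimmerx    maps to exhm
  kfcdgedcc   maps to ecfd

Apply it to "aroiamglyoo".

lorim

The pattern: keep every other character starting from the second (positions 2nd, 4th, 6th, ...), then move the last 2 characters to the front (rotate right by 2).
"aroiamglyoo" → "rimlo" → "lorim".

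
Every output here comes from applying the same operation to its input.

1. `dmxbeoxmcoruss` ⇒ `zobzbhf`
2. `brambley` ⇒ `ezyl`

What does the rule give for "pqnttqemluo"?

dgdzh

The pattern: keep every other character starting from the second (positions 2nd, 4th, 6th, ...), then shift every letter 13 places forward in the alphabet (wrapping around) — i.e. ROT13.
Applying both steps to "pqnttqemluo": "qtqmu", then "dgdzh".
(Check on "dmxbeoxmcoruss": → "mbomous" → "zobzbhf" ✓)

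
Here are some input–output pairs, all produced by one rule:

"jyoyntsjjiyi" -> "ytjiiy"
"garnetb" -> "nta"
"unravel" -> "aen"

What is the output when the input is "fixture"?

tri

Looking at the pairs, the operation is to keep every other character starting from the second (positions 2nd, 4th, 6th, ...), then move the first character to the end.
Applying both steps to "fixture": "itr", then "tri".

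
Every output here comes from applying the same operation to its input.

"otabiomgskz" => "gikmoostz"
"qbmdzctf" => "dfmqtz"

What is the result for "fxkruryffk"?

fkkrruxy

The rule is to sort the characters into alphabetical order, then delete the first 2 characters.
On "fxkruryffk": the first step gives "fffkkrruxy", and the second then gives "fkkrruxy".
(Check on "qbmdzctf": → "bcdfmqtz" → "dfmqtz" ✓)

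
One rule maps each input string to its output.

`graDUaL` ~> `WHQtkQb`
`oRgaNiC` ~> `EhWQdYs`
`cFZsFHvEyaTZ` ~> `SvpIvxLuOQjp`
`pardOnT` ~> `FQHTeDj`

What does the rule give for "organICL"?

EHWQDysb

The pattern: flip the case of every letter, then shift every letter 10 places backward in the alphabet (wrapping around).
On "organICL": the first step gives "ORGANicl", and the second then gives "EHWQDysb".
(Check on "graDUaL": → "GRAduAl" → "WHQtkQb" ✓)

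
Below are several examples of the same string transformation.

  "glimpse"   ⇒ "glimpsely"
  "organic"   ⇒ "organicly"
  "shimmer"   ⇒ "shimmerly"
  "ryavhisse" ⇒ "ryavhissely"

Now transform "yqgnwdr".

yqgnwdrly

Looking at the pairs, the operation is to append "ly".
On "yqgnwdr" that produces "yqgnwdrly".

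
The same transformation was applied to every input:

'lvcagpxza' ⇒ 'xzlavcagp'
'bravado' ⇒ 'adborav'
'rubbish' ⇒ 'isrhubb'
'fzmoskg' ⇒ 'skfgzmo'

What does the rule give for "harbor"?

Rule — swap the first and last characters, then move the last 3 characters to the front (rotate right by 3).
"harbor" → "rarboh" → "bohrar".
(Check on "rubbish": → "hubbisr" → "isrhubb" ✓)

bohrar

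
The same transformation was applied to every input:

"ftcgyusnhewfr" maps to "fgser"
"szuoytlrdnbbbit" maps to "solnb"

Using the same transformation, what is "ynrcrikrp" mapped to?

yck

What's happening: keep one character in every 3, starting at position 1 (positions 1st, 4th, 7th, ...).
Doing the same to "ynrcrikrp": "yck".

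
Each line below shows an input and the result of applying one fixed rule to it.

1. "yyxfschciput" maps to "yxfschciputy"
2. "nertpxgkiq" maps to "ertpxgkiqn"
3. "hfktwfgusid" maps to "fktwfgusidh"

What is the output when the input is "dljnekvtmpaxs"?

ljnekvtmpaxsd

Each output is the input with this applied: move the first character to the end.
So "dljnekvtmpaxs" becomes "ljnekvtmpaxsd".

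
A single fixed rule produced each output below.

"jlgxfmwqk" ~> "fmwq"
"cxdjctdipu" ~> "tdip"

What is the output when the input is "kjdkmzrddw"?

zrdd

The rule is to move the last character to the front, then keep only the last 4 characters.
For "kjdkmzrddw", step one produces "wkjdkmzrdd"; step two turns that into "zrdd".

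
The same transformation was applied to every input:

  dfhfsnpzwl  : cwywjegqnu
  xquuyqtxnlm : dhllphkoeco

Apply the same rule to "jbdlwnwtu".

The rule is to swap the first and last characters, then shift every letter 9 places backward in the alphabet (wrapping around).
"jbdlwnwtu" → "ubdlwnwtj" → "lsucnenka".

lsucnenka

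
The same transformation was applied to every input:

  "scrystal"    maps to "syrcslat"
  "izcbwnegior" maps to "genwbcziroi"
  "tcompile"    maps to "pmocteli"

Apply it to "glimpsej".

pmilgjes

The rule is to reverse the string, then move the first 3 characters to the end (rotate left by 3).
Applying that to "glimpsej" gives "pmilgjes".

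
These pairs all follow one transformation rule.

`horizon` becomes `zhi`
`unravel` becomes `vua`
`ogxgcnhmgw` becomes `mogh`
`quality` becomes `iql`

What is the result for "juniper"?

The transformation: move the last 3 characters to the front (rotate right by 3), then keep one character in every 3, starting at position 1 (positions 1st, 4th, 7th, ...).
So "juniper" becomes "pji".

pji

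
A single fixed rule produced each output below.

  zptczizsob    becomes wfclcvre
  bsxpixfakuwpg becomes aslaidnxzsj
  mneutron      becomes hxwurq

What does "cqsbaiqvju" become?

vedltymx

Each output is the input with this applied: delete the first 2 characters, then shift every letter 3 places forward in the alphabet (wrapping around).
For "cqsbaiqvju" the result is "vedltymx".
(Check on "bsxpixfakuwpg": → "xpixfakuwpg" → "aslaidnxzsj" ✓)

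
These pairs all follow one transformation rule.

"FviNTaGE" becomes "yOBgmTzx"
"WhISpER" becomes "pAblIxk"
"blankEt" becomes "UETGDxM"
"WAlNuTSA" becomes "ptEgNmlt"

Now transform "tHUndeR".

Looking at the pairs, the operation is to shift every letter 7 places backward in the alphabet (wrapping around), then flip the case of every letter.
Working it through for "tHUndeR": intermediate "mANgwxK", final "ManGWXk".

ManGWXk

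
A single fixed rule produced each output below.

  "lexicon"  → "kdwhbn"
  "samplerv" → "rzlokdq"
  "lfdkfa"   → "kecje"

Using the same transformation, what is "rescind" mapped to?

qdrbhm

What's happening: shift every letter 1 place backward in the alphabet (wrapping around), then delete the last character.
For "rescind", step one produces "qdrbhmc"; step two turns that into "qdrbhm".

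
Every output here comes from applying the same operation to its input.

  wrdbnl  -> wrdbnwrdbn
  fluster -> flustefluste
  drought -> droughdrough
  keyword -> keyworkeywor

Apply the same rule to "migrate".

migratmigrat

What's happening: delete the last character, then write the whole string twice.
For "migrate" the result is "migratmigrat".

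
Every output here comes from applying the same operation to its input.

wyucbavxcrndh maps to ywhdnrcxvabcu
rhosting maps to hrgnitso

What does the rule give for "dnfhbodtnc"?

ndcntdobhf

Looking at the pairs, the operation is to move the first 2 characters to the end (rotate left by 2), then reverse the string.
Working it through for "dnfhbodtnc": intermediate "fhbodtncdn", final "ndcntdobhf".
(Check on "wyucbavxcrndh": → "ucbavxcrndhwy" → "ywhdnrcxvabcu" ✓)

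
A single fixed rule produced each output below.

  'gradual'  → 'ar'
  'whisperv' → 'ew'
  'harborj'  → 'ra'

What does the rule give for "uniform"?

rn

What's happening: move the first 3 characters to the end (rotate left by 3), then keep one character in every 3, starting at position 3 (positions 3rd, 6th, 9th, ...).
Working it through for "uniform": intermediate "formuni", final "rn".
(Check on "whisperv": → "spervwhi" → "ew" ✓)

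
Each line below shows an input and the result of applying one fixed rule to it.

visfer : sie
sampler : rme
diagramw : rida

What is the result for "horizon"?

Looking at the pairs, the operation is to sort the characters into reverse alphabetical order, then keep every other character starting from the second (positions 2nd, 4th, 6th, ...).
Applying both steps to "horizon": "zroonih", then "roi".
(Check on "sampler": → "srpmlea" → "rme" ✓)

roi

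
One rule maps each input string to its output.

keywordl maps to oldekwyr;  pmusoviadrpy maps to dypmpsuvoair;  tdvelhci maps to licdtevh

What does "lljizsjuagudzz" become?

In each case the input is transformed by: swap each adjacent pair of characters (1↔2, 3↔4, ...), then move the last 3 characters to the front (rotate right by 3).
Working it through for "lljizsjuagudzz": intermediate "llijszujgaduzz", final "uzzllijszujgad".

uzzllijszujgad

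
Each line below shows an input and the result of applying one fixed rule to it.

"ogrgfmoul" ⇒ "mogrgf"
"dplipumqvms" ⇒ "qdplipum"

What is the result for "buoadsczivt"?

The pattern: delete the last 3 characters, then move the last character to the front.
Doing the same to "buoadsczivt": "zbuoadsc".

zbuoadsc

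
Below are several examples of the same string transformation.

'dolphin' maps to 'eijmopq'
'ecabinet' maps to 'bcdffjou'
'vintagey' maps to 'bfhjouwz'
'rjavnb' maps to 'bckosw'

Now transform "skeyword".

The pattern: sort the characters into alphabetical order, then shift every letter 1 place forward in the alphabet (wrapping around).
"skeyword" → "dekorswy" → "eflpstxz".

eflpstxz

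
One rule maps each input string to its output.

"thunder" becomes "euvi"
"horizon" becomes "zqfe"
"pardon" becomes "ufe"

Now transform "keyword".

nfiu

Rule — delete the first 3 characters, then shift every letter 9 places backward in the alphabet (wrapping around).
Starting from "keyword": after the first operation, "word"; after the second, "nfiu".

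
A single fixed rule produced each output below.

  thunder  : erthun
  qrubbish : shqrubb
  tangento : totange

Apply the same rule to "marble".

What's happening: move the last 2 characters to the front (rotate right by 2), then delete the last character.
Applying both steps to "marble": "lemarb", then "lemar".
(Check on "qrubbish": → "shqrubbi" → "shqrubb" ✓)

lemar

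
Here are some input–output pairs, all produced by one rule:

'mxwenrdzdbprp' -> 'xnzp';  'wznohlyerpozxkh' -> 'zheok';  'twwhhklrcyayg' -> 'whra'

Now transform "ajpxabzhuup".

jahp

The pattern: keep one character in every 3, starting at position 2 (positions 2nd, 5th, 8th, ...).
"ajpxabzhuup" → "jahp".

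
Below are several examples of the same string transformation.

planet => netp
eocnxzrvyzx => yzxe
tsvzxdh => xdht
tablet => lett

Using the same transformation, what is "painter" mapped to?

terp

Rule — move the first character to the end, then keep only the last 4 characters.
Applying both steps to "painter": "ainterp", then "terp".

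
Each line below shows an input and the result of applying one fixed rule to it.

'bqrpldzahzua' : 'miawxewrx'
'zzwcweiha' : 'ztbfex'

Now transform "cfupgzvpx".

What's happening: delete the first 3 characters, then shift every letter 3 places backward in the alphabet (wrapping around).
On "cfupgzvpx": the first step gives "pgzvpx", and the second then gives "mdwsmu".

mdwsmu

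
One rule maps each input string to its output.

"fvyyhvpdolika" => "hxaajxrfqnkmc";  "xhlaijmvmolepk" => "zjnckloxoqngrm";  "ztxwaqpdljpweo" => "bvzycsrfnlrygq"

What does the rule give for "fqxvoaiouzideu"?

Rule — shift every letter 2 places forward in the alphabet (wrapping around).
On "fqxvoaiouzideu" that produces "hszxqckqwbkfgw".

hszxqckqwbkfgw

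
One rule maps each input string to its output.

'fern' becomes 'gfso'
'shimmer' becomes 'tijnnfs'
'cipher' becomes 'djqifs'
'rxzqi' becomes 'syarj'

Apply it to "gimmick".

The transformation: shift every letter 1 place forward in the alphabet (wrapping around).
Doing the same to "gimmick": "hjnnjdl".

hjnnjdl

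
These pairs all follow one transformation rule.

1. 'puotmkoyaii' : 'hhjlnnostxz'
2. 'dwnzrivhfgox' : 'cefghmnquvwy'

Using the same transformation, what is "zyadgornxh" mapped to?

cfgmnqwxyz

The transformation: shift every letter 1 place backward in the alphabet (wrapping around), then sort the characters into alphabetical order.
Working it through for "zyadgornxh": intermediate "yxzcfnqmwg", final "cfgmnqwxyz".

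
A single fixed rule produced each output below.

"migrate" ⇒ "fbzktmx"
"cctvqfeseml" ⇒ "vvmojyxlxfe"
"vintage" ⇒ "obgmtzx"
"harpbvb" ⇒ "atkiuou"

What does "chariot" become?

vatkbhm

What's happening: shift every letter 7 places backward in the alphabet (wrapping around).
Applying that to "chariot" gives "vatkbhm".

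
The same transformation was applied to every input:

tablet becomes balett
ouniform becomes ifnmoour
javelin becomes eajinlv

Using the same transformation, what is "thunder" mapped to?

ednhtru

In each case the input is transformed by: sort the characters into alphabetical order, then swap each adjacent pair of characters (1↔2, 3↔4, ...).
For "thunder", step one produces "dehnrtu"; step two turns that into "ednhtru".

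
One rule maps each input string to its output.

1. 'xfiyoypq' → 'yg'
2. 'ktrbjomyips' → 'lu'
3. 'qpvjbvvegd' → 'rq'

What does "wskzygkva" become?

In each case the input is transformed by: shift every letter 1 place forward in the alphabet (wrapping around), then keep only the first 2 characters.
For "wskzygkva" the result is "xt".

xt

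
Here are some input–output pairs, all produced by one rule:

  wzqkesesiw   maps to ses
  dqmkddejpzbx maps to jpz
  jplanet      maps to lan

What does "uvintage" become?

The transformation: move the last 2 characters to the front (rotate right by 2), then keep only the last 3 characters.
For "uvintage", step one produces "geuvinta"; step two turns that into "nta".

nta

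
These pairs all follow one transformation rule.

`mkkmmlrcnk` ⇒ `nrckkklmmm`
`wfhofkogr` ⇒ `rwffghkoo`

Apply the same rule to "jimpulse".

In each case the input is transformed by: sort the characters into alphabetical order, then move the last 2 characters to the front (rotate right by 2).
Applying both steps to "jimpulse": "eijlmpsu", then "sueijlmp".

sueijlmp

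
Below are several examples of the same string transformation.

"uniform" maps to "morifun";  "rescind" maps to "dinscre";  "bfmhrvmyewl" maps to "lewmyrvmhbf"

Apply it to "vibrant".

What's happening: swap each adjacent pair of characters (1↔2, 3↔4, ...), then reverse the string.
Applying both steps to "vibrant": "ivrbnat", then "tanbrvi".

tanbrvi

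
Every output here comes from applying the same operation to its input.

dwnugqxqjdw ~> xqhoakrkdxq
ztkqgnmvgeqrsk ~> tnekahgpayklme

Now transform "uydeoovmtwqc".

osxyiipgnqkw

The pattern: shift every letter 6 places backward in the alphabet (wrapping around).
For "uydeoovmtwqc" the result is "osxyiipgnqkw".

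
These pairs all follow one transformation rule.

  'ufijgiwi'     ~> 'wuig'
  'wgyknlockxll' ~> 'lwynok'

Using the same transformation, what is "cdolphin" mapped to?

icop

The pattern: keep every other character starting from the first (positions 1st, 3rd, 5th, ...), then move the last character to the front.
Starting from "cdolphin": after the first operation, "copi"; after the second, "icop".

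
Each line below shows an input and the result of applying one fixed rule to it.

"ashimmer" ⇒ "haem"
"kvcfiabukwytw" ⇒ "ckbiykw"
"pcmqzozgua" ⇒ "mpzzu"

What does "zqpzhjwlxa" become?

The transformation: keep every other character starting from the first (positions 1st, 3rd, 5th, ...), then swap each adjacent pair of characters (1↔2, 3↔4, ...).
On "zqpzhjwlxa": the first step gives "zphwx", and the second then gives "pzwhx".

pzwhx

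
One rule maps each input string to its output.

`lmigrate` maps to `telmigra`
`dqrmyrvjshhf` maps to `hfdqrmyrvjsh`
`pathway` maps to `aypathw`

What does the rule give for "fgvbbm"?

bmfgvb

The pattern: move the last 2 characters to the front (rotate right by 2).
"fgvbbm" → "bmfgvb".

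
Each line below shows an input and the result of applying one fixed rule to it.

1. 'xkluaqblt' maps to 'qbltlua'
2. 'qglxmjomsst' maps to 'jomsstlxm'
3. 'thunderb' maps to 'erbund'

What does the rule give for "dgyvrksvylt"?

ksvyltyvr

The transformation: delete the first 2 characters, then move the first 3 characters to the end (rotate left by 3).
Working it through for "dgyvrksvylt": intermediate "yvrksvylt", final "ksvyltyvr".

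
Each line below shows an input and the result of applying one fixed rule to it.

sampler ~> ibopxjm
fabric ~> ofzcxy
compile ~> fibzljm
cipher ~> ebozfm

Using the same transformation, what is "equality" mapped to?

Each output is the input with this applied: shift every letter 3 places backward in the alphabet (wrapping around), then move the last 3 characters to the front (rotate right by 3).
Starting from "equality": after the first operation, "bnrxifqv"; after the second, "fqvbnrxi".

fqvbnrxi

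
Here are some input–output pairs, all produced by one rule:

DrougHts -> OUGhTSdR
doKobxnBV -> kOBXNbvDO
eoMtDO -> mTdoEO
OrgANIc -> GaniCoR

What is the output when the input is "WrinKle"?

INkLEwR

The pattern: move the first 2 characters to the end (rotate left by 2), then flip the case of every letter.
On "WrinKle": the first step gives "inKleWr", and the second then gives "INkLEwR".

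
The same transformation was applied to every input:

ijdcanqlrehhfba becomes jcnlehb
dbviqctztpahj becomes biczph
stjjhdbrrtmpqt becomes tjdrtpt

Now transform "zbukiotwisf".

The rule is to keep every other character starting from the second (positions 2nd, 4th, 6th, ...).
Doing the same to "zbukiotwisf": "bkows".

bkows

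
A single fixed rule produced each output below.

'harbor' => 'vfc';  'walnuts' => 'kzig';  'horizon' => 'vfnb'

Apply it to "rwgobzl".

The rule is to shift every letter 12 places backward in the alphabet (wrapping around), then keep every other character starting from the first (positions 1st, 3rd, 5th, ...).
For "rwgobzl", step one produces "fkucpnz"; step two turns that into "fupz".

fupz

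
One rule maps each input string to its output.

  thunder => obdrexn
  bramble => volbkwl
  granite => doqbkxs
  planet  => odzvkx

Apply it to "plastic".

Each output is the input with this applied: move the last 2 characters to the front (rotate right by 2), then shift every letter 10 places forward in the alphabet (wrapping around).
On "plastic": the first step gives "icplast", and the second then gives "smzvkcd".

smzvkcd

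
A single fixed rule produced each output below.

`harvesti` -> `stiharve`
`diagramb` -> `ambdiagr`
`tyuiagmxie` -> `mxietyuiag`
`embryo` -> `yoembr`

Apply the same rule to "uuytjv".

jvuuyt

Looking at the pairs, the operation is to swap the front and back halves of the string, then move the first character to the end.
"uuytjv" → "tjvuuy" → "jvuuyt".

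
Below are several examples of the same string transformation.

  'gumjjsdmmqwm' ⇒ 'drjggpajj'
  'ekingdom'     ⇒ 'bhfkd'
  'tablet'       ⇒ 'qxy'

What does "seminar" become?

pbjf

What's happening: delete the last 3 characters, then shift every letter 3 places backward in the alphabet (wrapping around).
For "seminar", step one produces "semi"; step two turns that into "pbjf".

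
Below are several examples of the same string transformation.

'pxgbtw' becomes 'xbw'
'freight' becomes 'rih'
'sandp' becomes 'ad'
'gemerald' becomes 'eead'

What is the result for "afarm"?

fr

Looking at the pairs, the operation is to keep every other character starting from the second (positions 2nd, 4th, 6th, ...).
For "afarm" the result is "fr".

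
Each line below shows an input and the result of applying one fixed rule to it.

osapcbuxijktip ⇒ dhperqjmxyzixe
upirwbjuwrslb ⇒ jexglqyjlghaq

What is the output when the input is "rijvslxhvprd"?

gxykhamwkegs

What's happening: shift every letter 11 places backward in the alphabet (wrapping around).
So "rijvslxhvprd" becomes "gxykhamwkegs".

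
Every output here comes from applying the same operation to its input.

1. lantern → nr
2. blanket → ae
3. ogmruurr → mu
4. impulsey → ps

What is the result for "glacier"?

ae

What's happening: keep one character in every 3, starting at position 3 (positions 3rd, 6th, 9th, ...).
For "glacier" the result is "ae".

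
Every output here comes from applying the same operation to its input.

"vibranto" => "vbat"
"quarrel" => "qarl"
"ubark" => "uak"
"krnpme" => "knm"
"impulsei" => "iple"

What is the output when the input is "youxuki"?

yuui

In each case the input is transformed by: keep every other character starting from the first (positions 1st, 3rd, 5th, ...).
On "youxuki" that produces "yuui".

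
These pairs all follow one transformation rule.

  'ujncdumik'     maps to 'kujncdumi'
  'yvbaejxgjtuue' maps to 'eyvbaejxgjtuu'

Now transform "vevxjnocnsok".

The transformation: move the last character to the front.
For "vevxjnocnsok" the result is "kvevxjnocnso".

kvevxjnocnso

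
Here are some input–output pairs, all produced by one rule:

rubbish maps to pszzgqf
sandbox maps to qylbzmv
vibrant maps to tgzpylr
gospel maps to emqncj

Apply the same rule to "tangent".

In each case the input is transformed by: shift every letter 2 places backward in the alphabet (wrapping around).
"tangent" → "ryleclr".

ryleclr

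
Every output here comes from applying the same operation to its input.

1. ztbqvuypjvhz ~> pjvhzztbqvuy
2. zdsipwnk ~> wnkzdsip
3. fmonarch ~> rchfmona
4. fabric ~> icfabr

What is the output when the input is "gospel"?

elgosp

Rule — move the first character to the end, then swap the front and back halves of the string.
Working it through for "gospel": intermediate "ospelg", final "elgosp".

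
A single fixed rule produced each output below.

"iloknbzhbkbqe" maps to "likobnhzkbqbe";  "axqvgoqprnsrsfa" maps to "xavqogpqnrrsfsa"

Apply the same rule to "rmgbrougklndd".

mrbgorgulkdnd

The rule is to swap each adjacent pair of characters (1↔2, 3↔4, ...).
"rmgbrougklndd" → "mrbgorgulkdnd".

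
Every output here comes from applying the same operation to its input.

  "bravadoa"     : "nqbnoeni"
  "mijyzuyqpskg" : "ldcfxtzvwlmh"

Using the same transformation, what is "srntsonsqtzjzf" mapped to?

The transformation: swap the front and back halves of the string, then shift every letter 13 places forward in the alphabet (wrapping around) — i.e. ROT13.
Applying both steps to "srntsonsqtzjzf": "sqtzjzfsrntson", then "fdgmwmsfeagfba".

fdgmwmsfeagfba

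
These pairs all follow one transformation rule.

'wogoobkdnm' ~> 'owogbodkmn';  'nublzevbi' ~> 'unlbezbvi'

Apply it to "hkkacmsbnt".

khakmcbstn

In each case the input is transformed by: swap each adjacent pair of characters (1↔2, 3↔4, ...).
For "hkkacmsbnt" the result is "khakmcbstn".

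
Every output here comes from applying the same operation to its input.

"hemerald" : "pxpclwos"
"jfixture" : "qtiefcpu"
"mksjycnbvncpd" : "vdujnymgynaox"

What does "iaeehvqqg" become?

The pattern: shift every letter 11 places forward in the alphabet (wrapping around), then move the first character to the end.
On "iaeehvqqg": the first step gives "tlppsgbbr", and the second then gives "lppsgbbrt".

lppsgbbrt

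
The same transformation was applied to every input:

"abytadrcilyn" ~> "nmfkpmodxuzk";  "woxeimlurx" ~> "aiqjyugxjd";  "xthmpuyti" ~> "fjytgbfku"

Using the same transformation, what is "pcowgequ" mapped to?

obiaqsgc

Rule — shift every letter 12 places forward in the alphabet (wrapping around), then swap each adjacent pair of characters (1↔2, 3↔4, ...).
"pcowgequ" → "boaisqcg" → "obiaqsgc".
(Check on "woxeimlurx": → "iajquyxgdj" → "aiqjyugxjd" ✓)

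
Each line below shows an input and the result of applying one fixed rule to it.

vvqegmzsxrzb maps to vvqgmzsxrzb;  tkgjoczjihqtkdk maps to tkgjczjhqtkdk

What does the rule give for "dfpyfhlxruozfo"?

Each output is the input with this applied: remove every vowel.
So "dfpyfhlxruozfo" becomes "dfpyfhlxrzf".

dfpyfhlxrzf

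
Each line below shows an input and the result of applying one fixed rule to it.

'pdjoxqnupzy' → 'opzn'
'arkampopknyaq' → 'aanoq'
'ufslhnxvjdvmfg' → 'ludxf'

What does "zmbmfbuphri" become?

mzru

Each output is the input with this applied: keep one character in every 3, starting at position 1 (positions 1st, 4th, 7th, ...), then swap each adjacent pair of characters (1↔2, 3↔4, ...).
Applying both steps to "zmbmfbuphri": "zmur", then "mzru".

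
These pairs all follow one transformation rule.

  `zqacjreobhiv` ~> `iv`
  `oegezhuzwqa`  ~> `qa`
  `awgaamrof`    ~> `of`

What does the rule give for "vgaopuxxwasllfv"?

The rule is to keep only the last 2 characters.
Applying that to "vgaopuxxwasllfv" gives "fv".

fv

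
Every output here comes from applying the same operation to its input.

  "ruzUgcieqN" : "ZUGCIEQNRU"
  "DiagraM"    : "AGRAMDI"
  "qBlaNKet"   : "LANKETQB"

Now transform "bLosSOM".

The rule is to move the first 2 characters to the end (rotate left by 2), then convert every letter to uppercase.
Starting from "bLosSOM": after the first operation, "osSOMbL"; after the second, "OSSOMBL".

OSSOMBL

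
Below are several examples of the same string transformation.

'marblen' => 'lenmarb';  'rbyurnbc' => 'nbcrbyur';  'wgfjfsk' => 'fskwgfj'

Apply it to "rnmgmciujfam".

The rule is to move the last 3 characters to the front (rotate right by 3).
"rnmgmciujfam" → "famrnmgmciuj".

famrnmgmciuj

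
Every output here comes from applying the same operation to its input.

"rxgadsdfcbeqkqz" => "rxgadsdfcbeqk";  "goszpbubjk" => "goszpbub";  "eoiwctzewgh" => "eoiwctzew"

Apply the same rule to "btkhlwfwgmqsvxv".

The rule is to delete the last 2 characters.
So "btkhlwfwgmqsvxv" becomes "btkhlwfwgmqsv".

btkhlwfwgmqsv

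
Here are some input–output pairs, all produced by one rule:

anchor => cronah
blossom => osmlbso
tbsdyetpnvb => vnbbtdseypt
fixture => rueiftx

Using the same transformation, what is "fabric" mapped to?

bciafr

What's happening: swap each adjacent pair of characters (1↔2, 3↔4, ...), then move the last 3 characters to the front (rotate right by 3).
Working it through for "fabric": intermediate "afrbci", final "bciafr".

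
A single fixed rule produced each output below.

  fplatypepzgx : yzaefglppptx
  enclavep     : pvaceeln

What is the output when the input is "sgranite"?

The rule is to sort the characters into alphabetical order, then move the last 2 characters to the front (rotate right by 2).
"sgranite" → "aeginrst" → "staeginr".
(Check on "fplatypepzgx": → "aefglppptxyz" → "yzaefglppptx" ✓)

staeginr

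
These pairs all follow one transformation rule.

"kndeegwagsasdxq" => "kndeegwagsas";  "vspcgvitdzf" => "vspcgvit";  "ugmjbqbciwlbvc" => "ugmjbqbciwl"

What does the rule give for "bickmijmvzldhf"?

bickmijmvzl

The pattern: delete the last 3 characters.
For "bickmijmvzldhf" the result is "bickmijmvzl".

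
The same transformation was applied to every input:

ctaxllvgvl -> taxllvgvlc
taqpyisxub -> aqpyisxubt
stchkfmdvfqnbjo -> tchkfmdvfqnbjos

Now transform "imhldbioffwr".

mhldbioffwri

The transformation: move the first character to the end.
On "imhldbioffwr" that produces "mhldbioffwri".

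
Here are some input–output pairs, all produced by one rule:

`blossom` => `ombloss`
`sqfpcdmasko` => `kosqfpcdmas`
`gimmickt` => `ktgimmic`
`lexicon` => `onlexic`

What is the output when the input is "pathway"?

The rule is to move the last 2 characters to the front (rotate right by 2).
Doing the same to "pathway": "aypathw".

aypathw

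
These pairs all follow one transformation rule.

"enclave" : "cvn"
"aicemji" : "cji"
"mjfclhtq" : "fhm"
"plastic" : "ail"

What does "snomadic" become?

Each output is the input with this applied: move the first 2 characters to the end (rotate left by 2), then keep one character in every 3, starting at position 1 (positions 1st, 4th, 7th, ...).
"snomadic" → "omadicsn" → "ods".
(Check on "aicemji": → "cemjiai" → "cji" ✓)

ods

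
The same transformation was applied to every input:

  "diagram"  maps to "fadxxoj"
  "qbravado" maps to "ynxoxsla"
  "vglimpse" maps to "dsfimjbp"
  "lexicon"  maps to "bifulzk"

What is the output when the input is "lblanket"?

Looking at the pairs, the operation is to swap each adjacent pair of characters (1↔2, 3↔4, ...), then shift every letter 3 places backward in the alphabet (wrapping around).
For "lblanket", step one produces "blalknte"; step two turns that into "yixihkqb".
(Check on "lexicon": → "elixocn" → "bifulzk" ✓)

yixihkqb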